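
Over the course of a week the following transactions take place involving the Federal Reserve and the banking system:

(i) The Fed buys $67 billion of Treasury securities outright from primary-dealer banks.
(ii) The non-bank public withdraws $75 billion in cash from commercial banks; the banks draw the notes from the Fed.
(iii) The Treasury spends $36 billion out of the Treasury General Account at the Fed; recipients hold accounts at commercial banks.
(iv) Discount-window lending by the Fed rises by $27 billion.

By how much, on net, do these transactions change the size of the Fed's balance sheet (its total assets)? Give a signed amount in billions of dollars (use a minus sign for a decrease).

+$94 billion

Fed balance sheet:
  Assets:      Securities +$67B, Loans to banks +$27B
  Liabilities: Bank reserves +$55B, Currency in circulation +$75B, Government deposits −$36B
Change in total Fed assets = +$94 billion.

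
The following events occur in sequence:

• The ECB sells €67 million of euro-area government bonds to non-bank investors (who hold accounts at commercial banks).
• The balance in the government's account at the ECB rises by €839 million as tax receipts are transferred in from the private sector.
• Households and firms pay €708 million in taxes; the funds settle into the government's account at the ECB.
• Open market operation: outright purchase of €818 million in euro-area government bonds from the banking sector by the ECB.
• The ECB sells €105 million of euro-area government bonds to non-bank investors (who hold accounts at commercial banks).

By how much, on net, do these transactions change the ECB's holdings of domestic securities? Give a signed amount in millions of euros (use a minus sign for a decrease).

Asset sale (to non-banks) €67 million: securities removed from the ECB's portfolio → −€67M.
Government account inflow €839 million: the ECB's securities portfolio is untouched → 0.
Government account inflow €708 million: the ECB's securities portfolio is untouched → 0.
OMO purchase (from banks) €818 million: securities added to the ECB's portfolio → +€818M.
Asset sale (to non-banks) €105 million: securities removed from the ECB's portfolio → −€105M.
Net: −67 + 0 + 0 + 818 − 105 = +€646 million.

+€646 million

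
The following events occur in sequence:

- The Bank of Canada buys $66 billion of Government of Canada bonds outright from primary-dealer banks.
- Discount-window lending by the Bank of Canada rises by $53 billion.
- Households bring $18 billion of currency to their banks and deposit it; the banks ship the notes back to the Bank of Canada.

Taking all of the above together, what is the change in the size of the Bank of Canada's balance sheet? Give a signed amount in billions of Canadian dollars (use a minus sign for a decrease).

+$119 billion

OMO purchase (from banks) $66 billion: a Bank of Canada asset is acquired → +$66B.
Discount-window loan $53 billion: a Bank of Canada asset is acquired → +$53B.
Currency deposit $18 billion: only the composition of liabilities changes → 0.
Net: 66 + 53 + 0 = +$119 billion.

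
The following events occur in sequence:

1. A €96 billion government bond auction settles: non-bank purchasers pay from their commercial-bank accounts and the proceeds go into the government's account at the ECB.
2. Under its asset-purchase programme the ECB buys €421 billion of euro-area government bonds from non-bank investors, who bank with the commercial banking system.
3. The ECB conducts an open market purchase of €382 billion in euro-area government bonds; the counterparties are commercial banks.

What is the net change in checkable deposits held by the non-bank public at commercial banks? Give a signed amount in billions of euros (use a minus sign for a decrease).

ECB balance sheet:
  Assets:      Securities +€803B
  Liabilities: Bank reserves +€707B, Government deposits +€96B
Commercial banking system:
  Assets:      Reserves at CB +€707B, Securities −€382B
  Liabilities: Checkable deposits +€325B
So the change in checkable deposits held by the non-bank public at commercial banks is +€325 billion.

+€325 billion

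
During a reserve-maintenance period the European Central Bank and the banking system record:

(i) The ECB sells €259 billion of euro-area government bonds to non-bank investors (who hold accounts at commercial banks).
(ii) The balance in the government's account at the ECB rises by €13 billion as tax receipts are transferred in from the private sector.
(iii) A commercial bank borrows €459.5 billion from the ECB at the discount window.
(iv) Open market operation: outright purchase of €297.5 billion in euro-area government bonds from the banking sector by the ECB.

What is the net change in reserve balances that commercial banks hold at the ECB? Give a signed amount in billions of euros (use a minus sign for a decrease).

+€485 billion

Asset sale (to non-banks) €259 billion: the non-bank buyers' banks settle from reserves → −€259B.
Government account inflow €13 billion: funds move from bank reserves into the government account → −€13B.
Discount-window loan €459.5 billion: the loan is credited to the bank's reserve account → +€459.5B.
OMO purchase (from banks) €297.5 billion: the ECB pays by crediting reserve accounts → +€297.5B.
Net: −259 − 13 + 459.5 + 297.5 = +€485 billion.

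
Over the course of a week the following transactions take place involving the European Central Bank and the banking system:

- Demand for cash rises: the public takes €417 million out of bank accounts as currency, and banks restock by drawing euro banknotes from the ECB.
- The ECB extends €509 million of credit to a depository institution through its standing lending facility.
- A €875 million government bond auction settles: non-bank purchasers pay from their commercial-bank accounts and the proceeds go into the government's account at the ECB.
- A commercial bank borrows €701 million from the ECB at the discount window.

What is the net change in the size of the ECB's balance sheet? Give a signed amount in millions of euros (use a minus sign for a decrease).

Currency withdrawal €417 million: only the composition of liabilities changes → 0.
Discount-window loan €509 million: an ECB asset is acquired → +€509M.
Government account inflow €875 million: only the composition of liabilities changes → 0.
Discount-window loan €701 million: an ECB asset is acquired → +€701M.
Net: 0 + 509 + 0 + 701 = +€1210 million.

+€1210 million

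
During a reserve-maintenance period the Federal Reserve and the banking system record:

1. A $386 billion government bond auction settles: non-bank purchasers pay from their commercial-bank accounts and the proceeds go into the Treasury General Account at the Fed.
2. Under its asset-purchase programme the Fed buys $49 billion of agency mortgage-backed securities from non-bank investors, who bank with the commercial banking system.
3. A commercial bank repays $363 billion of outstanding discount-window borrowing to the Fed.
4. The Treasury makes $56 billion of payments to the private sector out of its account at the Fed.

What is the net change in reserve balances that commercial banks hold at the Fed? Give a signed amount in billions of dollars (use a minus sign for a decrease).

Government account inflow $386 billion: funds move from bank reserves into the government account → −$386B.
Asset purchase (from non-banks) $49 billion: the Fed pays by crediting reserve accounts → +$49B.
Discount-window repayment $363 billion: repayment is debited from reserves → −$363B.
Government spending $56 billion: government payments flow into bank reserve accounts → +$56B.
Net: −386 + 49 − 363 + 56 = -$644 billion.

-$644 billion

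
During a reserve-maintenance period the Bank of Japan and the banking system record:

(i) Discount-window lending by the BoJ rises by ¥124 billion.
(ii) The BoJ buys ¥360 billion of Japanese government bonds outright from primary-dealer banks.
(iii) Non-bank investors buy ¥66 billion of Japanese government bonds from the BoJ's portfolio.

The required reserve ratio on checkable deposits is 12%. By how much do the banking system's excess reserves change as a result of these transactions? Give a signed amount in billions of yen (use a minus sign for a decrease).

Discount-window loan ¥124 billion: reserves +¥124B, deposits 0.
OMO purchase (from banks) ¥360 billion: reserves +¥360B, deposits 0.
Asset sale (to non-banks) ¥66 billion: reserves −¥66B, deposits −¥66B.
Totals: Δreserves = +¥418B, Δdeposits = −¥66B.
Δrequired reserves = 12% × −¥66B = −¥7.92B.
Δexcess reserves = Δreserves − Δrequired = +¥418B − (−¥7.92B) = +¥425.92 billion.

+¥425.92 billion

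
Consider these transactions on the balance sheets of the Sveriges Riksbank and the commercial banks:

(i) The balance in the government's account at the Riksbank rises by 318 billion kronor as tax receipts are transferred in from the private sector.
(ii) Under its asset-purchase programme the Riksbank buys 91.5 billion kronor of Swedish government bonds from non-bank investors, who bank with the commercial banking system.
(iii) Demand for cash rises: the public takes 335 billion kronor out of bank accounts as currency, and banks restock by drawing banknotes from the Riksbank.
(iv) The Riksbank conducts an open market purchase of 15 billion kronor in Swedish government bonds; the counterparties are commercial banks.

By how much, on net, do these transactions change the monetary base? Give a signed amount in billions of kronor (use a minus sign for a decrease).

Riksbank balance sheet:
  Assets:      Securities +106.5B
  Liabilities: Bank reserves −546.5B, Currency in circulation +335B, Government deposits +318B
Monetary base = currency + reserves: +335B + (−546.5B) = -211.5 billion.

-211.5 billion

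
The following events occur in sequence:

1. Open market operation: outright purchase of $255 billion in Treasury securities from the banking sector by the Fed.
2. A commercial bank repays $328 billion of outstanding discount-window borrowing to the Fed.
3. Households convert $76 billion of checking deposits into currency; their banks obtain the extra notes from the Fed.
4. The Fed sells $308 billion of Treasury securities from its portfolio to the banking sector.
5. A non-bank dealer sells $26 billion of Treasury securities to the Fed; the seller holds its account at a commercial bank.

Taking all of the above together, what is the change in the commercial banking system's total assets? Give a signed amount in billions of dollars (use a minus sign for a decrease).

Fed balance sheet:
  Assets:      Securities −$27B, Loans to banks −$328B
  Liabilities: Bank reserves −$431B, Currency in circulation +$76B
Commercial banking system:
  Assets:      Reserves at CB −$431B, Securities +$53B
  Liabilities: Checkable deposits −$50B, Borrowings from CB −$328B
Change in total bank assets = -$378 billion.

-$378 billion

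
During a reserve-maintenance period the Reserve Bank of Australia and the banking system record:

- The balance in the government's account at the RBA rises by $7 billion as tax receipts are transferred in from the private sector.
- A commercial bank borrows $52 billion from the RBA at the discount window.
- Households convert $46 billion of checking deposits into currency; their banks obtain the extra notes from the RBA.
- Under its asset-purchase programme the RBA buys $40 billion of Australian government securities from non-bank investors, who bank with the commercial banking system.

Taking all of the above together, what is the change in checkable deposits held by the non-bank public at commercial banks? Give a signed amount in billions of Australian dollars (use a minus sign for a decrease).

RBA balance sheet:
  Assets:      Securities +$40B, Loans to banks +$52B
  Liabilities: Bank reserves +$39B, Currency in circulation +$46B, Government deposits +$7B
Commercial banking system:
  Assets:      Reserves at CB +$39B
  Liabilities: Checkable deposits −$13B, Borrowings from CB +$52B
So the change in checkable deposits held by the non-bank public at commercial banks is -$13 billion.

-$13 billion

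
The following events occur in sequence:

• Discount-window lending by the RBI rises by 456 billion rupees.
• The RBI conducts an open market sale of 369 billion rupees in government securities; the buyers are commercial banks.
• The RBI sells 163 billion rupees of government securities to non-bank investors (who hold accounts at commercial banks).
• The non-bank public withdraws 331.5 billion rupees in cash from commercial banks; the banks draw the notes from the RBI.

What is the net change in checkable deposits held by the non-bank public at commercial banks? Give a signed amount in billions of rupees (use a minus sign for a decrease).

RBI balance sheet:
  Assets:      Securities −532B, Loans to banks +456B
  Liabilities: Bank reserves −407.5B, Currency in circulation +331.5B
Commercial banking system:
  Assets:      Reserves at CB −407.5B, Securities +369B
  Liabilities: Checkable deposits −494.5B, Borrowings from CB +456B
So the change in checkable deposits held by the non-bank public at commercial banks is -494.5 billion.

-494.5 billion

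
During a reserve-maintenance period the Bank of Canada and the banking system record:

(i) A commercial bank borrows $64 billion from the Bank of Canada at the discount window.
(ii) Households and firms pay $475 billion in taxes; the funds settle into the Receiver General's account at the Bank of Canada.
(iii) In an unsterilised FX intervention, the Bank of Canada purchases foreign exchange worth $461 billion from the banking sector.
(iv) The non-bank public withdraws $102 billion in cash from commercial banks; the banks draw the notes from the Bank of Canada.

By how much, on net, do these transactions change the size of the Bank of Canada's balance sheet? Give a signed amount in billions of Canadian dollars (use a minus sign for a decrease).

+$525 billion

Discount-window loan $64 billion: a Bank of Canada asset is acquired → +$64B.
Government account inflow $475 billion: only the composition of liabilities changes → 0.
FX purchase $461 billion: a Bank of Canada asset is acquired → +$461B.
Currency withdrawal $102 billion: only the composition of liabilities changes → 0.
Net: 64 + 0 + 461 + 0 = +$525 billion.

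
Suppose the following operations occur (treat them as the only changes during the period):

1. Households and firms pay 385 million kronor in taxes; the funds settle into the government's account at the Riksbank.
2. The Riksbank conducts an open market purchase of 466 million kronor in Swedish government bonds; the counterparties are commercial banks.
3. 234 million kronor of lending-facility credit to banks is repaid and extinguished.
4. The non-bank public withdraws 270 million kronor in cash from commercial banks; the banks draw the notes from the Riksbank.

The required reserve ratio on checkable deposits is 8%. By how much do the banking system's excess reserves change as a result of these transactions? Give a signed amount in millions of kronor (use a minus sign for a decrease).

-370.6 million

Government account inflow 385 million kronor: reserves −385M, deposits −385M.
OMO purchase (from banks) 466 million kronor: reserves +466M, deposits 0.
Discount-window repayment 234 million kronor: reserves −234M, deposits 0.
Currency withdrawal 270 million kronor: reserves −270M, deposits −270M.
Totals: Δreserves = −423M, Δdeposits = −655M.
Δrequired reserves = 8% × −655M = −52.4M.
Δexcess reserves = Δreserves − Δrequired = −423M − (−52.4M) = -370.6 million.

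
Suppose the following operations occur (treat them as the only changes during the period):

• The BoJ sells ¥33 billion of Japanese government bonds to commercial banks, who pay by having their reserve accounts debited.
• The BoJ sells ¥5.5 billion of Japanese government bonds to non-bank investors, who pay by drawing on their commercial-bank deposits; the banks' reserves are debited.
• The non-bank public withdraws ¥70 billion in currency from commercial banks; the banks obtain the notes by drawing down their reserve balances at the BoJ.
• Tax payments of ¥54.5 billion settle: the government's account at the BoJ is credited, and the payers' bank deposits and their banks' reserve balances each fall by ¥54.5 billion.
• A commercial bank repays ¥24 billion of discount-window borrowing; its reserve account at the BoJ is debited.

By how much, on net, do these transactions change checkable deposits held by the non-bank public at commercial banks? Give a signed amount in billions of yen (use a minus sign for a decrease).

-¥130 billion

OMO sale (to banks) ¥33 billion: the counterparty is a bank, so public deposits are unchanged → 0.
Asset sale (to non-banks) ¥5.5 billion: non-bank counterparties' bank balances fall → −¥5.5B.
Currency withdrawal ¥70 billion: non-bank counterparties' bank balances fall → −¥70B.
Government account inflow ¥54.5 billion: non-bank counterparties' bank balances fall → −¥54.5B.
Discount-window repayment ¥24 billion: the counterparty is a bank, so public deposits are unchanged → 0.
Net: 0 − 5.5 − 70 − 54.5 + 0 = -¥130 billion.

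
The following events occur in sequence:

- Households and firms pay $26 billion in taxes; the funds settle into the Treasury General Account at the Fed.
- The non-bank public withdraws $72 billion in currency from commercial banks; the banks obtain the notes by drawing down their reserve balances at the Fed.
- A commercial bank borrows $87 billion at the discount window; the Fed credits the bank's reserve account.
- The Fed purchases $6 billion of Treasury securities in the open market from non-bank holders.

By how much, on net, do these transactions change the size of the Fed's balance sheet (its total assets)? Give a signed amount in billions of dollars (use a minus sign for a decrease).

+$93 billion

Fed balance sheet:
  Assets:      Securities +$6B, Loans to banks +$87B
  Liabilities: Bank reserves −$5B, Currency in circulation +$72B, Government deposits +$26B
Change in total Fed assets = +$93 billion.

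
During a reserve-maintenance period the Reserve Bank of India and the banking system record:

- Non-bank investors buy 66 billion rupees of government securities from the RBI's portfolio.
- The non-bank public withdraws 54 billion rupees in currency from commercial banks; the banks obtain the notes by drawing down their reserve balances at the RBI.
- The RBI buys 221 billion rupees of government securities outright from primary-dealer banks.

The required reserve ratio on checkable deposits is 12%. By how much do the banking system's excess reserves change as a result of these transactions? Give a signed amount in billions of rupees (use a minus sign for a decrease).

Asset sale (to non-banks) 66 billion rupees: reserves −66B, deposits −66B.
Currency withdrawal 54 billion rupees: reserves −54B, deposits −54B.
OMO purchase (from banks) 221 billion rupees: reserves +221B, deposits 0.
Totals: Δreserves = +101B, Δdeposits = −120B.
Δrequired reserves = 12% × −120B = −14.4B.
Δexcess reserves = Δreserves − Δrequired = +101B − (−14.4B) = +115.4 billion.

+115.4 billion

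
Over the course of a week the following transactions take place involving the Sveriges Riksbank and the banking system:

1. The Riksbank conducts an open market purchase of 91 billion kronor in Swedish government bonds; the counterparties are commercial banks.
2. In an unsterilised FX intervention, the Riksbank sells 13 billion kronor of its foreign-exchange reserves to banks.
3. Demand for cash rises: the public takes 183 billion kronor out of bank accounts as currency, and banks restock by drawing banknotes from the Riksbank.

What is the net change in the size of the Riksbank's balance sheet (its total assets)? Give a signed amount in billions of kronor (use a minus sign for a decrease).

+78 billion

OMO purchase (from banks) 91 billion kronor: a Riksbank asset is acquired → +91B.
FX sale 13 billion kronor: a Riksbank asset is shed → −13B.
Currency withdrawal 183 billion kronor: only the composition of liabilities changes → 0.
Net: 91 − 13 + 0 = +78 billion.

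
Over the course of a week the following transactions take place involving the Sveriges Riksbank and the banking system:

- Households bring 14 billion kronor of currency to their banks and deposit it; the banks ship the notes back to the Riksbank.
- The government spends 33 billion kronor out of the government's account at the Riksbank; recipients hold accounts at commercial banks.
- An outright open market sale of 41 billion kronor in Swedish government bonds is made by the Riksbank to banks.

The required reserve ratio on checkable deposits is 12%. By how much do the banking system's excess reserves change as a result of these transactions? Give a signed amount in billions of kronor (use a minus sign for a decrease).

+0.36 billion

Currency deposit 14 billion kronor: reserves +14B, deposits +14B.
Government spending 33 billion kronor: reserves +33B, deposits +33B.
OMO sale (to banks) 41 billion kronor: reserves −41B, deposits 0.
Totals: Δreserves = +6B, Δdeposits = +47B.
Δrequired reserves = 12% × +47B = +5.64B.
Δexcess reserves = Δreserves − Δrequired = +6B − (+5.64B) = +0.36 billion.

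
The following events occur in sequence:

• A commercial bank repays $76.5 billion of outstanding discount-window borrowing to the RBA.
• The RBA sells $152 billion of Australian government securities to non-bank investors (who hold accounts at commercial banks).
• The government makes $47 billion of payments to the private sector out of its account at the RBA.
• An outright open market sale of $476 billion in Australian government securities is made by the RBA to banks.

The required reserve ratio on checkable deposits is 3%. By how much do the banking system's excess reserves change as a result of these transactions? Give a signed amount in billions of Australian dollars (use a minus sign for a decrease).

Discount-window repayment $76.5 billion: reserves −$76.5B, deposits 0.
Asset sale (to non-banks) $152 billion: reserves −$152B, deposits −$152B.
Government spending $47 billion: reserves +$47B, deposits +$47B.
OMO sale (to banks) $476 billion: reserves −$476B, deposits 0.
Totals: Δreserves = −$657.5B, Δdeposits = −$105B.
Δrequired reserves = 3% × −$105B = −$3.15B.
Δexcess reserves = Δreserves − Δrequired = −$657.5B − (−$3.15B) = -$654.35 billion.

-$654.35 billion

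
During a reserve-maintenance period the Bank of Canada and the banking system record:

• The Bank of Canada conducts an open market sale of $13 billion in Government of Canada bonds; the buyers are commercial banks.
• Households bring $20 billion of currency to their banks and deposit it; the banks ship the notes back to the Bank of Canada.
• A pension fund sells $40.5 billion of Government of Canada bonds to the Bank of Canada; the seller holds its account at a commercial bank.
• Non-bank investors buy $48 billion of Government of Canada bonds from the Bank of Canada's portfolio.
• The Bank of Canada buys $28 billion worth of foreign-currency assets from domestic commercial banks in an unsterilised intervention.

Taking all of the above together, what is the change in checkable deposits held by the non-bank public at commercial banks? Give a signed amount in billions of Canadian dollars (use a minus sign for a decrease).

+$12.5 billion

Bank of Canada balance sheet:
  Assets:      Securities −$20.5B, Foreign assets +$28B
  Liabilities: Bank reserves +$27.5B, Currency in circulation −$20B
Commercial banking system:
  Assets:      Reserves at CB +$27.5B, Securities +$13B, Foreign assets −$28B
  Liabilities: Checkable deposits +$12.5B
So the change in checkable deposits held by the non-bank public at commercial banks is +$12.5 billion.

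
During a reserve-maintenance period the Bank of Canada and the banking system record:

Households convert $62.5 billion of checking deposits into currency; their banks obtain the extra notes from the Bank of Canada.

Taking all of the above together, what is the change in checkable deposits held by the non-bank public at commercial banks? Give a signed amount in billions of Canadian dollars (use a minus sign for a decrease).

-$62.5 billion

Currency withdrawal $62.5 billion: non-bank counterparties' bank balances fall → −$62.5B.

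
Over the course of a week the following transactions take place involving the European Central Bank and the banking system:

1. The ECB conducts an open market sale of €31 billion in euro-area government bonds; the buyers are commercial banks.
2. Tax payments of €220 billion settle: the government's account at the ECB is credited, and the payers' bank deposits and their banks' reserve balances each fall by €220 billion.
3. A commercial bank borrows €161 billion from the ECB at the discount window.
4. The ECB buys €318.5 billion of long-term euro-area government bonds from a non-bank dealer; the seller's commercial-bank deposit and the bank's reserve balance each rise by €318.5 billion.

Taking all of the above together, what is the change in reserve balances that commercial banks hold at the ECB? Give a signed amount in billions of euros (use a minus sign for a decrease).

OMO sale (to banks) €31 billion: the buying banks pay out of their reserve balances → −€31B.
Government account inflow €220 billion: funds move from bank reserves into the government account → −€220B.
Discount-window loan €161 billion: the loan is credited to the bank's reserve account → +€161B.
Asset purchase (from non-banks) €318.5 billion: the ECB pays by crediting reserve accounts → +€318.5B.
Net: −31 − 220 + 161 + 318.5 = +€228.5 billion.

+€228.5 billion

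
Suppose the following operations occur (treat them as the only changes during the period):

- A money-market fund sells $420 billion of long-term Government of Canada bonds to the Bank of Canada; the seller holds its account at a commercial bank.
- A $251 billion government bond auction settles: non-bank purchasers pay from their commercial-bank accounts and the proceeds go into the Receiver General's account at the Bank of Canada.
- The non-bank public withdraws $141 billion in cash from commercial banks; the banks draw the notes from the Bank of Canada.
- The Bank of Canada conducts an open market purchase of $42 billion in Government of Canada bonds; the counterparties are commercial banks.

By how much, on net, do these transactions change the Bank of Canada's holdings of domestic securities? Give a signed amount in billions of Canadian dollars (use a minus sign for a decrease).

+$462 billion

Bank of Canada balance sheet:
  Assets:      Securities +$462B
  Liabilities: Bank reserves +$70B, Currency in circulation +$141B, Government deposits +$251B
So the change in the Bank of Canada's holdings of domestic securities is +$462 billion.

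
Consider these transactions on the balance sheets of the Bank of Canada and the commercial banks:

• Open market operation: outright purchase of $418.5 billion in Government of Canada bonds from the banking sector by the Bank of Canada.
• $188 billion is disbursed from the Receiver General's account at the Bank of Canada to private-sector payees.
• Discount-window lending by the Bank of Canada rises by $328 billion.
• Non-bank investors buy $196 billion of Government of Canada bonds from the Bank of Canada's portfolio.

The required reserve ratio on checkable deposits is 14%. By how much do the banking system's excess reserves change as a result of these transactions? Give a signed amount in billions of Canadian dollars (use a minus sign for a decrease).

OMO purchase (from banks) $418.5 billion: reserves +$418.5B, deposits 0.
Government spending $188 billion: reserves +$188B, deposits +$188B.
Discount-window loan $328 billion: reserves +$328B, deposits 0.
Asset sale (to non-banks) $196 billion: reserves −$196B, deposits −$196B.
Totals: Δreserves = +$738.5B, Δdeposits = −$8B.
Δrequired reserves = 14% × −$8B = −$1.12B.
Δexcess reserves = Δreserves − Δrequired = +$738.5B − (−$1.12B) = +$739.62 billion.

+$739.62 billion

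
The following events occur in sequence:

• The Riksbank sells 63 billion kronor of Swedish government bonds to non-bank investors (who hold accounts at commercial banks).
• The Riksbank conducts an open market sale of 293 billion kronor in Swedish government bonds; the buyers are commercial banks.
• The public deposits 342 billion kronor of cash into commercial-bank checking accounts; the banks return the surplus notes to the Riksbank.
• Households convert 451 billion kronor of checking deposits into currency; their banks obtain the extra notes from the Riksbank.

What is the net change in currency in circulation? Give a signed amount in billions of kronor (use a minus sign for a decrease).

+109 billion

Riksbank balance sheet:
  Assets:      Securities −356B
  Liabilities: Bank reserves −465B, Currency in circulation +109B
So the change in currency in circulation is +109 billion.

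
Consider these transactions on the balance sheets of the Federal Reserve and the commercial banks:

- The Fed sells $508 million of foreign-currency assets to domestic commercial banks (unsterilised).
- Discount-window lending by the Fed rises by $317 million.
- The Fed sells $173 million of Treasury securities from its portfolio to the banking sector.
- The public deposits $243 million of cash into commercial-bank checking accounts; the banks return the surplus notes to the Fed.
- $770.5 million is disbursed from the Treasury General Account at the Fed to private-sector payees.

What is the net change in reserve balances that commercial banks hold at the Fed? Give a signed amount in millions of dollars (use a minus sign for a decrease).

FX sale $508 million: the buying banks pay out of their reserve balances → −$508M.
Discount-window loan $317 million: the loan is credited to the bank's reserve account → +$317M.
OMO sale (to banks) $173 million: the buying banks pay out of their reserve balances → −$173M.
Currency deposit $243 million: returned notes are swapped for reserve credit → +$243M.
Government spending $770.5 million: government payments flow into bank reserve accounts → +$770.5M.
Net: −508 + 317 − 173 + 243 + 770.5 = +$649.5 million.

+$649.5 million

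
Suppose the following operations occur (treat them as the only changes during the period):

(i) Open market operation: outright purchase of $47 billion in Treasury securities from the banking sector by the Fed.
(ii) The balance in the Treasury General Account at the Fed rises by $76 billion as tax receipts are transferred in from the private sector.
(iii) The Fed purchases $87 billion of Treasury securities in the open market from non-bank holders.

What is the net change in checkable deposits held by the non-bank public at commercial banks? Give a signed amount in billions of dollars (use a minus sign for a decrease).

Fed balance sheet:
  Assets:      Securities +$134B
  Liabilities: Bank reserves +$58B, Government deposits +$76B
Commercial banking system:
  Assets:      Reserves at CB +$58B, Securities −$47B
  Liabilities: Checkable deposits +$11B
So the change in checkable deposits held by the non-bank public at commercial banks is +$11 billion.

+$11 billion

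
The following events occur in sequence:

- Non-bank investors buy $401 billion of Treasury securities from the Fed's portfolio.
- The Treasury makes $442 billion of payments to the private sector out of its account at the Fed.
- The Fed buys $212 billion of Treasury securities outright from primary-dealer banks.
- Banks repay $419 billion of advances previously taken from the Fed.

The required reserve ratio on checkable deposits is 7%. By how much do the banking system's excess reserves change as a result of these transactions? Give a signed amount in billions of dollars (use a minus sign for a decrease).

-$168.87 billion

Asset sale (to non-banks) $401 billion: reserves −$401B, deposits −$401B.
Government spending $442 billion: reserves +$442B, deposits +$442B.
OMO purchase (from banks) $212 billion: reserves +$212B, deposits 0.
Discount-window repayment $419 billion: reserves −$419B, deposits 0.
Totals: Δreserves = −$166B, Δdeposits = +$41B.
Δrequired reserves = 7% × +$41B = +$2.87B.
Δexcess reserves = Δreserves − Δrequired = −$166B − (+$2.87B) = -$168.87 billion.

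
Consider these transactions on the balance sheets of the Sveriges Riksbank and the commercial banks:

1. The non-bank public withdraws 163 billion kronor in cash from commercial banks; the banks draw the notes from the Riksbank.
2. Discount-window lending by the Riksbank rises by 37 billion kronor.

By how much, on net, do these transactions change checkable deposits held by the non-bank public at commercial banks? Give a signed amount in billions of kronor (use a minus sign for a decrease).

Riksbank balance sheet:
  Assets:      Loans to banks +37B
  Liabilities: Bank reserves −126B, Currency in circulation +163B
Commercial banking system:
  Assets:      Reserves at CB −126B
  Liabilities: Checkable deposits −163B, Borrowings from CB +37B
So the change in checkable deposits held by the non-bank public at commercial banks is -163 billion.

-163 billion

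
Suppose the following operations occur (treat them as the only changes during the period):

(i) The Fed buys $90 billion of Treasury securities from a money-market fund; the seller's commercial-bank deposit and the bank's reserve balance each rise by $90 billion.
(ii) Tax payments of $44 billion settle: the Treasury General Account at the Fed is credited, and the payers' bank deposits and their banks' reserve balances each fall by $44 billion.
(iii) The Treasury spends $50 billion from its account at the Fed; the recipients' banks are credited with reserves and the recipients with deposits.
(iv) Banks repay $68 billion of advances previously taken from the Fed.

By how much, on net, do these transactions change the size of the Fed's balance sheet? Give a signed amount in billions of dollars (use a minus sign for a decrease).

+$22 billion

Fed balance sheet:
  Assets:      Securities +$90B, Loans to banks −$68B
  Liabilities: Bank reserves +$28B, Government deposits −$6B
Commercial banking system:
  Assets:      Reserves at CB +$28B
  Liabilities: Checkable deposits +$96B, Borrowings from CB −$68B
Change in total Fed assets = +$22 billion.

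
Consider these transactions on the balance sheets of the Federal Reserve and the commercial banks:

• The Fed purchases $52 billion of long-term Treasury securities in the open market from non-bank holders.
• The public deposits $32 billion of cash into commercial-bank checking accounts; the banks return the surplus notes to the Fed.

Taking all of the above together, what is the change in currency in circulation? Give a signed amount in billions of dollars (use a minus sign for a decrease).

-$32 billion

Fed balance sheet:
  Assets:      Securities +$52B
  Liabilities: Bank reserves +$84B, Currency in circulation −$32B
So the change in currency in circulation is -$32 billion.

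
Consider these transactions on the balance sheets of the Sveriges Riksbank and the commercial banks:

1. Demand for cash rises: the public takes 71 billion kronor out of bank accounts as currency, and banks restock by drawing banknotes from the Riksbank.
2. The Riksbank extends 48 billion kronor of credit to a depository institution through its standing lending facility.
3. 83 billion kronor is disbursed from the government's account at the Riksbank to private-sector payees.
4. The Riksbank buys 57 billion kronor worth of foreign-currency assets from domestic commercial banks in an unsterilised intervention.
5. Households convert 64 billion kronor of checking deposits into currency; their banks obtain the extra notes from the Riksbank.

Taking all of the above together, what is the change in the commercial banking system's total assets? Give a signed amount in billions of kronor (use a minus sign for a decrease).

-4 billion

Currency withdrawal 71 billion kronor: bank balance sheets shrink → −71B.
Discount-window loan 48 billion kronor: bank balance sheets expand → +48B.
Government spending 83 billion kronor: bank balance sheets expand → +83B.
FX purchase 57 billion kronor: just an asset swap on bank balance sheets → 0.
Currency withdrawal 64 billion kronor: bank balance sheets shrink → −64B.
Net: −71 + 48 + 83 + 0 − 64 = -4 billion.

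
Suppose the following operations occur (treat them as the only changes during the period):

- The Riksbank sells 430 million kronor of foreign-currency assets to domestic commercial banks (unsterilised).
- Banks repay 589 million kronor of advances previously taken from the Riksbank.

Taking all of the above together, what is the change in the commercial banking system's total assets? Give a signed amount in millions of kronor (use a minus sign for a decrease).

Riksbank balance sheet:
  Assets:      Loans to banks −589M, Foreign assets −430M
  Liabilities: Bank reserves −1019M
Commercial banking system:
  Assets:      Reserves at CB −1019M, Foreign assets +430M
  Liabilities: Borrowings from CB −589M
Change in total bank assets = -589 million.

-589 million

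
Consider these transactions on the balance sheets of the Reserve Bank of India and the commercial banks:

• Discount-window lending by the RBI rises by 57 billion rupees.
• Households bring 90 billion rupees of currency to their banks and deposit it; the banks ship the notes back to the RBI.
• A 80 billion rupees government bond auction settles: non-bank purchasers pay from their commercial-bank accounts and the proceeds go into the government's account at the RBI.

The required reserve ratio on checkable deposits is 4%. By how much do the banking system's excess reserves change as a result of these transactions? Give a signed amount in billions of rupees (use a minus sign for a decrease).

Discount-window loan 57 billion rupees: reserves +57B, deposits 0.
Currency deposit 90 billion rupees: reserves +90B, deposits +90B.
Government account inflow 80 billion rupees: reserves −80B, deposits −80B.
Totals: Δreserves = +67B, Δdeposits = +10B.
Δrequired reserves = 4% × +10B = +0.4B.
Δexcess reserves = Δreserves − Δrequired = +67B − (+0.4B) = +66.6 billion.

+66.6 billion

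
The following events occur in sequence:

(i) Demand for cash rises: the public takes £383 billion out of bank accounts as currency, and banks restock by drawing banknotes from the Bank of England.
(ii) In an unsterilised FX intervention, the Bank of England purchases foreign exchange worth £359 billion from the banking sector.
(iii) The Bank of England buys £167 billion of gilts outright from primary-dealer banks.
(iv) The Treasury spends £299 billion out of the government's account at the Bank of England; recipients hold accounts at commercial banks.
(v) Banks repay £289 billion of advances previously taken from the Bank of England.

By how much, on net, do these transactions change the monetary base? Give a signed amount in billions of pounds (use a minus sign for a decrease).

Bank of England balance sheet:
  Assets:      Securities +£167B, Loans to banks −£289B, Foreign assets +£359B
  Liabilities: Bank reserves +£153B, Currency in circulation +£383B, Government deposits −£299B
Monetary base = currency + reserves: +£383B + (+£153B) = +£536 billion.

+£536 billion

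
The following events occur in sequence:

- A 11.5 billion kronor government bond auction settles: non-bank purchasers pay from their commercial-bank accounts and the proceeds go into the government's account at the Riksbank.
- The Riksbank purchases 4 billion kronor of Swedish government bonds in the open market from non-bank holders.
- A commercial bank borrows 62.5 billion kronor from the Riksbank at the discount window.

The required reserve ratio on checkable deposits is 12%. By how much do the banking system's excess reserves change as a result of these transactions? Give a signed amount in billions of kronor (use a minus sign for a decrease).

Government account inflow 11.5 billion kronor: reserves −11.5B, deposits −11.5B.
Asset purchase (from non-banks) 4 billion kronor: reserves +4B, deposits +4B.
Discount-window loan 62.5 billion kronor: reserves +62.5B, deposits 0.
Totals: Δreserves = +55B, Δdeposits = −7.5B.
Δrequired reserves = 12% × −7.5B = −0.9B.
Δexcess reserves = Δreserves − Δrequired = +55B − (−0.9B) = +55.9 billion.

+55.9 billion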